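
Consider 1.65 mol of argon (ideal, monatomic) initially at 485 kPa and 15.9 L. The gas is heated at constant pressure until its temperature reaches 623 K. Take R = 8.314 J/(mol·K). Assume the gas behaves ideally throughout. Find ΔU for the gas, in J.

1250 J

T₁ = P₁V₁/(nR) = 485×15.9/(1.65×8.314) = 562 K.
Isobaric: P stays 485 kPa; V/T = const ⇒ T₂ = 623 K, V₂ = 17.6 L.
For an ideal gas ΔU = nCvΔT with Cv = (3/2)R = 12.5 J/(mol·K).
ΔU = 1.65×12.5×(623−562) = 1250 J.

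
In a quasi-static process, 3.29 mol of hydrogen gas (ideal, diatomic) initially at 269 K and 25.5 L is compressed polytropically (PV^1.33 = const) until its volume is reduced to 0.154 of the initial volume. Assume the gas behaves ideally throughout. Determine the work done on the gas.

P₁ = nRT₁/V₁ = 3.29×8.314×269/25.5 = 289 kPa.
Polytropic n=1.33: T₂ = T₁(V₁/V₂)^(n−1) = 269×(6.49)^0.33 = 499 K; P₂ = P₁(V₁/V₂)^n = 3470 kPa.
W = (P₁V₁−P₂V₂)/(n−1) = (289×25.5−3470×3.93)/0.33 = -19000 J.
Work done on the gas = −W_by = 19000 J.

19000 J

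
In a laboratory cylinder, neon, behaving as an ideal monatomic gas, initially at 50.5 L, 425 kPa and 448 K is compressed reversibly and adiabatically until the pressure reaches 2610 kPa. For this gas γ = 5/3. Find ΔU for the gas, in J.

n = P₁V₁/(RT₁) = 425×50.5/(8.314×448) = 5.76 mol.
Adiabatic: T₂/T₁ = (P₂/P₁)^((γ−1)/γ) ⇒ T₂ = 448×(6.14)^0.400 = 926 K; V₂ = 17.0 L.
For an ideal gas ΔU = nCvΔT with Cv = (3/2)R = 12.5 J/(mol·K).
ΔU = 5.76×12.5×(926−448) = 34300 J.

34300 J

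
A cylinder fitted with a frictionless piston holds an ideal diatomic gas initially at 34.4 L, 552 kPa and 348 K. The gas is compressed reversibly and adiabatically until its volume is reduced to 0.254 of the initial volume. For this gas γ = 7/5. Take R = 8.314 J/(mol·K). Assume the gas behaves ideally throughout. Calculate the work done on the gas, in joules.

34700 J

n = P₁V₁/(RT₁) = 552×34.4/(8.314×348) = 6.56 mol.
Adiabatic: TV^(γ−1) = const ⇒ T₂ = 348×(3.94)^0.400 = 602 K; PV^γ = const ⇒ P₂ = 3760 kPa.
ΔU = nCvΔT = 6.56×20.8×(602−348) = 34700 J.
Q = 0 for an adiabatic process, so W = −ΔU = -34700 J.
Work done on the gas = −W_by = 34700 J.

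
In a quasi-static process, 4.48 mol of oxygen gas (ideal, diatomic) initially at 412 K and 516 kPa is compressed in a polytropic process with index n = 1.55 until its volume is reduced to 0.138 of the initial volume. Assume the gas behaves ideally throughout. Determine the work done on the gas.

55000 J

V₁ = nRT₁/P₁ = 4.48×8.314×412/516 = 29.7 L.
Polytropic n=1.55: T₂ = T₁(V₁/V₂)^(n−1) = 412×(7.25)^0.55 = 1220 K; P₂ = P₁(V₁/V₂)^n = 11100 kPa.
W = (P₁V₁−P₂V₂)/(n−1) = (516×29.7−11100×4.10)/0.55 = -55000 J.
Work done on the gas = −W_by = 55000 J.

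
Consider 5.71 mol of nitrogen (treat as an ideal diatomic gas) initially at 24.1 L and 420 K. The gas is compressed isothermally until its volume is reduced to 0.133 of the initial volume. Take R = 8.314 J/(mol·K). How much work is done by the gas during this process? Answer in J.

P₁ = nRT₁/V₁ = 5.71×8.314×420/24.1 = 827 kPa.
Isothermal: T stays 420 K; PV = const ⇒ V₂ = 3.21 L, P₂ = 6220 kPa.
W = nRT ln(V₂/V₁) = 5.71×8.314×420×ln(0.133) = -40200 J.

-40200 J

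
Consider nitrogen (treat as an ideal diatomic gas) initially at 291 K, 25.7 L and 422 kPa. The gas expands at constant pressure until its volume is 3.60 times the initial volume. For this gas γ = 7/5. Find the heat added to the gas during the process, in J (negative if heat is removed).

98700 J

n = P₁V₁/(RT₁) = 422×25.7/(8.314×291) = 4.48 mol.
Isobaric: P stays 422 kPa; V/T = const ⇒ T₂ = 1050 K, V₂ = 92.5 L.
W = PΔV = 422×(92.5−25.7) kPa·L = 28200 J.
ΔU = nCvΔT = 4.48×20.8×(1050−291) = 70500 J.
Q = ΔU + W = nCpΔT = 98700 J.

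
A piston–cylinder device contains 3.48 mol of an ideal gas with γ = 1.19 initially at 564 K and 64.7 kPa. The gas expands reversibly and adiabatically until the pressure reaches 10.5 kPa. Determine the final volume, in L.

1160 L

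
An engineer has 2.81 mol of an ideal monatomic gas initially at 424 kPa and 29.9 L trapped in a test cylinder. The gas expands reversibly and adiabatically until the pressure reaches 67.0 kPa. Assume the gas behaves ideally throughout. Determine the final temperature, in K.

259 K

T₁ = P₁V₁/(nR) = 424×29.9/(2.81×8.314) = 543 K.
Adiabatic: T₂/T₁ = (P₂/P₁)^((γ−1)/γ) ⇒ T₂ = 543×(0.158)^0.400 = 259 K; V₂ = 90.5 L.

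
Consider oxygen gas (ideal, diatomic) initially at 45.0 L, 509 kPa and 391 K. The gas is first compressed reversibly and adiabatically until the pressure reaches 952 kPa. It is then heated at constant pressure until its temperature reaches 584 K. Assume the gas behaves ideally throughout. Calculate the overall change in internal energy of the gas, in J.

28300 J

n = P₁V₁/(RT₁) = 509×45.0/(8.314×391) = 7.05 mol.
Step 1 — Adiabatic: T₂/T₁ = (P₂/P₁)^((γ−1)/γ) ⇒ T₂ = 391×(1.87)^0.286 = 468 K; V₂ = 28.8 L.
ΔU = nCvΔT = 7.05×20.8×(468−391) = 11200 J.
Q = 0 for an adiabatic process, so W = −ΔU = -11200 J.
State after step 1: P = 952 kPa, V = 28.8 L, T = 468 K.
Step 2 — Isobaric: P stays 952 kPa; V/T = const ⇒ T₂ = 584 K, V₂ = 35.9 L.
W = PΔV = 952×(35.9−28.8) kPa·L = 6820 J.
ΔU = nCvΔT = 7.05×20.8×(584−468) = 17000 J.
Q = ΔU + W = nCpΔT = 23900 J.
Net over both steps: W = -4400 J, Q = 23900 J, ΔU = 28300 J.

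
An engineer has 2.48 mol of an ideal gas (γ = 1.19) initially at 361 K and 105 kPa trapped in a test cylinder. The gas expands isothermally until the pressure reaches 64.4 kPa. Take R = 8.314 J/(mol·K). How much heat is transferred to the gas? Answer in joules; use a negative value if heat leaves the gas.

V₁ = nRT₁/P₁ = 2.48×8.314×361/105 = 70.9 L.
Isothermal: T stays 361 K; PV = const ⇒ V₂ = 116 L, P₂ = 64.4 kPa.
ΔU = 0 (ideal gas, T constant).
W = nRT ln(V₂/V₁) = 2.48×8.314×361×ln(1.63) = 3640 J.
Q = ΔU + W = 3640 J.

3640 J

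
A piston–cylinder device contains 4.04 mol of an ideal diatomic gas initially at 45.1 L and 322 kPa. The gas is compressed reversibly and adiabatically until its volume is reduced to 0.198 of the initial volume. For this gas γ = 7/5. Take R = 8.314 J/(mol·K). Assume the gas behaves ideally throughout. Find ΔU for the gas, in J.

33100 J

T₁ = P₁V₁/(nR) = 322×45.1/(4.04×8.314) = 432 K.
Adiabatic: TV^(γ−1) = const ⇒ T₂ = 432×(5.05)^0.400 = 826 K; PV^γ = const ⇒ P₂ = 3110 kPa.
For an ideal gas ΔU = nCvΔT with Cv = (5/2)R = 20.8 J/(mol·K).
ΔU = 4.04×20.8×(826−432) = 33100 J.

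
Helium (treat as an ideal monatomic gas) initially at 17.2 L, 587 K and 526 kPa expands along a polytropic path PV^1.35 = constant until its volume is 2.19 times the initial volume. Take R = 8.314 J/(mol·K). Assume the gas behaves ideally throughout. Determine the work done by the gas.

n = P₁V₁/(RT₁) = 526×17.2/(8.314×587) = 1.85 mol.
Polytropic n=1.35: T₂ = T₁(V₁/V₂)^(n−1) = 587×(0.457)^0.35 = 446 K; P₂ = P₁(V₁/V₂)^n = 183 kPa.
W = (P₁V₁−P₂V₂)/(n−1) = (526×17.2−183×37.7)/0.35 = 6200 J.

6200 J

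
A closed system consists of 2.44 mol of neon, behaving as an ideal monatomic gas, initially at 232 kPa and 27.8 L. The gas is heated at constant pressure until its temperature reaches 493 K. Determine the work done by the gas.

3550 J

T₁ = P₁V₁/(nR) = 232×27.8/(2.44×8.314) = 318 K.
Isobaric: P stays 232 kPa; V/T = const ⇒ T₂ = 493 K, V₂ = 43.1 L.
W = PΔV = 232×(43.1−27.8) kPa·L = 3550 J.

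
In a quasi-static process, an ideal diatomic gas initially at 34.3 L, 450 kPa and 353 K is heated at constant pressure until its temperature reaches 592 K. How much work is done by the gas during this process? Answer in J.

10500 J

n = P₁V₁/(RT₁) = 450×34.3/(8.314×353) = 5.26 mol.
Isobaric: P stays 450 kPa; V/T = const ⇒ T₂ = 592 K, V₂ = 57.5 L.
W = PΔV = 450×(57.5−34.3) kPa·L = 10500 J.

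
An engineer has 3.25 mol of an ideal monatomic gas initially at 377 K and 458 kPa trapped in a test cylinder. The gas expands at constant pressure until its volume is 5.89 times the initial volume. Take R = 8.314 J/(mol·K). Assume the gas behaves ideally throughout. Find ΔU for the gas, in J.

74700 J

V₁ = nRT₁/P₁ = 3.25×8.314×377/458 = 22.2 L.
Isobaric: P stays 458 kPa; V/T = const ⇒ T₂ = 2220 K, V₂ = 131 L.
For an ideal gas ΔU = nCvΔT with Cv = (3/2)R = 12.5 J/(mol·K).
ΔU = 3.25×12.5×(2220−377) = 74700 J.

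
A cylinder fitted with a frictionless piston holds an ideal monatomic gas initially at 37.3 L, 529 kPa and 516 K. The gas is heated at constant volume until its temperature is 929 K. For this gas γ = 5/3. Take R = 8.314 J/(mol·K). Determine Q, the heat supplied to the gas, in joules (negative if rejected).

23700 J

n = P₁V₁/(RT₁) = 529×37.3/(8.314×516) = 4.60 mol.
Isochoric: V stays 37.3 L; P/T = const ⇒ T₂ = 929 K, P₂ = 952 kPa.
W = 0 (no volume change).
ΔU = nCvΔT = 4.60×12.5×(929−516) = 23700 J.
Q = ΔU = 23700 J.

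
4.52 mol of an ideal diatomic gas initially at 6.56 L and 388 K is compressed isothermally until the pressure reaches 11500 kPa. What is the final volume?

1.27 L

P₁ = nRT₁/V₁ = 4.52×8.314×388/6.56 = 2220 kPa.
Isothermal: T stays 388 K; PV = const ⇒ V₂ = 1.27 L, P₂ = 11500 kPa.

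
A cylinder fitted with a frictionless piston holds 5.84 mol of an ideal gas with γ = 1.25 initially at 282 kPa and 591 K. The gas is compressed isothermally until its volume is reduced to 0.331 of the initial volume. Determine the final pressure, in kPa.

852 kPa

V₁ = nRT₁/P₁ = 5.84×8.314×591/282 = 102 L.
Isothermal: T stays 591 K; PV = const ⇒ V₂ = 33.7 L, P₂ = 852 kPa.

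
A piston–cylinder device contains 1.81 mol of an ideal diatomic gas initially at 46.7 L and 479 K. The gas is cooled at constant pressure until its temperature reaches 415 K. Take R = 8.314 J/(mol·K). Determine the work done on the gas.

P₁ = nRT₁/V₁ = 1.81×8.314×479/46.7 = 154 kPa.
Isobaric: P stays 154 kPa; V/T = const ⇒ T₂ = 415 K, V₂ = 40.5 L.
W = PΔV = 154×(40.5−46.7) kPa·L = -963 J.
Work done on the gas = −W_by = 963 J.

963 J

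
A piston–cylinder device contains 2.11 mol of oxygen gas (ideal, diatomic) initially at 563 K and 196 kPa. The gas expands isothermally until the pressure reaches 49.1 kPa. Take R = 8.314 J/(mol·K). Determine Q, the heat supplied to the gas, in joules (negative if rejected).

13700 J

V₁ = nRT₁/P₁ = 2.11×8.314×563/196 = 50.4 L.
Isothermal: T stays 563 K; PV = const ⇒ V₂ = 201 L, P₂ = 49.1 kPa.
ΔU = 0 (ideal gas, T constant).
W = nRT ln(V₂/V₁) = 2.11×8.314×563×ln(3.99) = 13700 J.
Q = ΔU + W = 13700 J.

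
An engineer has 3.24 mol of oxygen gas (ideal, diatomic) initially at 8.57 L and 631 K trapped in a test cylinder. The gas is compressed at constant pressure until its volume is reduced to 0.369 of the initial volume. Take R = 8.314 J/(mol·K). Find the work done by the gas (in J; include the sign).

-10700 J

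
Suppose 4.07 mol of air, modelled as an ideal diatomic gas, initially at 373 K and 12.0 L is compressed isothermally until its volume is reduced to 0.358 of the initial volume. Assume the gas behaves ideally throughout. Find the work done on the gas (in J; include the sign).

P₁ = nRT₁/V₁ = 4.07×8.314×373/12.0 = 1050 kPa.
Isothermal: T stays 373 K; PV = const ⇒ V₂ = 4.30 L, P₂ = 2940 kPa.
W = nRT ln(V₂/V₁) = 4.07×8.314×373×ln(0.358) = -13000 J.
Work done on the gas = −W_by = 13000 J.

13000 J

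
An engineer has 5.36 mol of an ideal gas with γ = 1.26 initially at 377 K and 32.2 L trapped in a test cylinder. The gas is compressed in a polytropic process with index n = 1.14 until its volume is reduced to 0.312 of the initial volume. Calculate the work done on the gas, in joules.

21300 J

P₁ = nRT₁/V₁ = 5.36×8.314×377/32.2 = 522 kPa.
Polytropic n=1.14: T₂ = T₁(V₁/V₂)^(n−1) = 377×(3.21)^0.14 = 444 K; P₂ = P₁(V₁/V₂)^n = 1970 kPa.
W = (P₁V₁−P₂V₂)/(n−1) = (522×32.2−1970×10.0)/0.14 = -21300 J.
Work done on the gas = −W_by = 21300 J.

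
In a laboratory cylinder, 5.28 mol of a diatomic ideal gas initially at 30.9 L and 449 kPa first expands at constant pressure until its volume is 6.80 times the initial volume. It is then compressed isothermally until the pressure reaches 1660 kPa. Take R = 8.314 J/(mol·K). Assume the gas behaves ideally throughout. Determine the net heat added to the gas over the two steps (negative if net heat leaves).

158000 J

T₁ = P₁V₁/(nR) = 449×30.9/(5.28×8.314) = 316 K.
Step 1 — Isobaric: P stays 449 kPa; V/T = const ⇒ T₂ = 2150 K, V₂ = 210 L.
W = PΔV = 449×(210−30.9) kPa·L = 80500 J.
ΔU = nCvΔT = 5.28×20.8×(2150−316) = 201000 J.
Q = ΔU + W = nCpΔT = 282000 J.
State after step 1: P = 449 kPa, V = 210 L, T = 2150 K.
Step 2 — Isothermal: T stays 2150 K; PV = const ⇒ V₂ = 56.8 L, P₂ = 1660 kPa.
ΔU = 0 (ideal gas, T constant).
W = nRT ln(V₂/V₁) = 5.28×8.314×2150×ln(0.270) = -123000 J.
Q = ΔU + W = -123000 J.
Net over both steps: W = -42900 J, Q = 158000 J, ΔU = 201000 J.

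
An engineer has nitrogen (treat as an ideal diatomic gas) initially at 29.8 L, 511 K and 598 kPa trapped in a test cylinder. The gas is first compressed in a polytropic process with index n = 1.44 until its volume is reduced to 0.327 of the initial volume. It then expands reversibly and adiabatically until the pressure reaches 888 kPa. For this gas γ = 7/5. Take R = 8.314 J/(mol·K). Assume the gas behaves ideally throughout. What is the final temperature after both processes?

n = P₁V₁/(RT₁) = 598×29.8/(8.314×511) = 4.19 mol.
Step 1 — Polytropic n=1.44: T₂ = T₁(V₁/V₂)^(n−1) = 511×(3.06)^0.44 = 836 K; P₂ = P₁(V₁/V₂)^n = 2990 kPa.
W = (P₁V₁−P₂V₂)/(n−1) = (598×29.8−2990×9.74)/0.44 = -25700 J.
ΔU = nCvΔT = 4.19×20.8×(836−511) = 28300 J.
Q = ΔU + W = 2570 J.
State after step 1: P = 2990 kPa, V = 9.74 L, T = 836 K.
Step 2 — Adiabatic: T₂/T₁ = (P₂/P₁)^((γ−1)/γ) ⇒ T₂ = 836×(0.297)^0.286 = 591 K; V₂ = 23.2 L.
ΔU = nCvΔT = 4.19×20.8×(591−836) = -21400 J.
Q = 0 for an adiabatic process, so W = −ΔU = 21400 J.
Net over both steps: W = -4370 J, Q = 2570 J, ΔU = 6950 J.

591 K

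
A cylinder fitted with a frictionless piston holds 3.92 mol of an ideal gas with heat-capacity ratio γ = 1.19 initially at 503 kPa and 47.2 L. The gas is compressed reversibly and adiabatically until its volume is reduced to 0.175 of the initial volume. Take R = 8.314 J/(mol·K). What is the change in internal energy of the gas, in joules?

49100 J

T₁ = P₁V₁/(nR) = 503×47.2/(3.92×8.314) = 728 K.
Adiabatic: TV^(γ−1) = const ⇒ T₂ = 728×(5.71)^0.190 = 1010 K; PV^γ = const ⇒ P₂ = 4000 kPa.
For an ideal gas ΔU = nCvΔT with Cv = R/(γ−1) = 43.8 J/(mol·K).
ΔU = 3.92×43.8×(1010−728) = 49100 J.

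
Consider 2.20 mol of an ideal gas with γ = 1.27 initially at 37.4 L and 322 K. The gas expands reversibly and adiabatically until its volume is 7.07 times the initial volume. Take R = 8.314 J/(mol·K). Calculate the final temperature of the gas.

190 K

P₁ = nRT₁/V₁ = 2.20×8.314×322/37.4 = 157 kPa.
Adiabatic: TV^(γ−1) = const ⇒ T₂ = 322×(0.141)^0.270 = 190 K; PV^γ = const ⇒ P₂ = 13.1 kPa.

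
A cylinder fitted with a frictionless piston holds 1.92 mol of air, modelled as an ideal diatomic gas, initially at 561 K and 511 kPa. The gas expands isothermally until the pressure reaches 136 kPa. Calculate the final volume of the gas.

65.8 L

V₁ = nRT₁/P₁ = 1.92×8.314×561/511 = 17.5 L.
Isothermal: T stays 561 K; PV = const ⇒ V₂ = 65.8 L, P₂ = 136 kPa.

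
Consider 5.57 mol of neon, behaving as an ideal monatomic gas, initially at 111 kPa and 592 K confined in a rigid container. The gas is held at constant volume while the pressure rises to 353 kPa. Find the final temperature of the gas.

V₁ = nRT₁/P₁ = 5.57×8.314×592/111 = 247 L.
Isochoric: V stays 247 L; P/T = const ⇒ T₂ = 1880 K, P₂ = 353 kPa.

1880 K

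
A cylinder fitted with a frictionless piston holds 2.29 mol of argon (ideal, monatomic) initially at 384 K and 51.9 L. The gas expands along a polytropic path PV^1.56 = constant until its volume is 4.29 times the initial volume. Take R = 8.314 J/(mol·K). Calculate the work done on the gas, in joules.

-7280 J

P₁ = nRT₁/V₁ = 2.29×8.314×384/51.9 = 141 kPa.
Polytropic n=1.56: T₂ = T₁(V₁/V₂)^(n−1) = 384×(0.233)^0.56 = 170 K; P₂ = P₁(V₁/V₂)^n = 14.5 kPa.
W = (P₁V₁−P₂V₂)/(n−1) = (141×51.9−14.5×223)/0.56 = 7280 J.
Work done on the gas = −W_by = -7280 J.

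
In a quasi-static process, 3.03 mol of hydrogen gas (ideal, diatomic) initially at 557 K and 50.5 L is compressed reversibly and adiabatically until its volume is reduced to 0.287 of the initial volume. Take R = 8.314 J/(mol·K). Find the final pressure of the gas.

P₁ = nRT₁/V₁ = 3.03×8.314×557/50.5 = 278 kPa.
Adiabatic: TV^(γ−1) = const ⇒ T₂ = 557×(3.48)^0.400 = 918 K; PV^γ = const ⇒ P₂ = 1600 kPa.

1600 kPa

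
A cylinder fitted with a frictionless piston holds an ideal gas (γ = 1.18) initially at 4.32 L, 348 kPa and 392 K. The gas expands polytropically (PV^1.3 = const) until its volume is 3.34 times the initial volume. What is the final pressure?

Polytropic n=1.3: T₂ = T₁(V₁/V₂)^(n−1) = 392×(0.299)^0.30 = 273 K; P₂ = P₁(V₁/V₂)^n = 72.6 kPa.

72.6 kPa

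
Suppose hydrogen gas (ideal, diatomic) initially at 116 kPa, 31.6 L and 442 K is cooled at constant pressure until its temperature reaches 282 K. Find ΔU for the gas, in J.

-3320 J

n = P₁V₁/(RT₁) = 116×31.6/(8.314×442) = 0.997 mol.
Isobaric: P stays 116 kPa; V/T = const ⇒ T₂ = 282 K, V₂ = 20.2 L.
For an ideal gas ΔU = nCvΔT with Cv = (5/2)R = 20.8 J/(mol·K).
ΔU = 0.997×20.8×(282−442) = -3320 J.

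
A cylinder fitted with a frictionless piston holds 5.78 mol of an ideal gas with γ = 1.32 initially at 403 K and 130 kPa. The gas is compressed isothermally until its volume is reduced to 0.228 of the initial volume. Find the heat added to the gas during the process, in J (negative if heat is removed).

-28600 J

V₁ = nRT₁/P₁ = 5.78×8.314×403/130 = 149 L.
Isothermal: T stays 403 K; PV = const ⇒ V₂ = 34.0 L, P₂ = 570 kPa.
ΔU = 0 (ideal gas, T constant).
W = nRT ln(V₂/V₁) = 5.78×8.314×403×ln(0.228) = -28600 J.
Q = ΔU + W = -28600 J.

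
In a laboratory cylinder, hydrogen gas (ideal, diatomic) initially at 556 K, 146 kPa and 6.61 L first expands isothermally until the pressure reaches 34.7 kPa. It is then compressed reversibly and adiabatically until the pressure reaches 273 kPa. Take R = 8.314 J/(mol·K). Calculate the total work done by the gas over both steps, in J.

-550 J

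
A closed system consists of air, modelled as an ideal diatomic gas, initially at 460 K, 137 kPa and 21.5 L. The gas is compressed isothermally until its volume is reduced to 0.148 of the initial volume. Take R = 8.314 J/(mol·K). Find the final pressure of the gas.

Isothermal: T stays 460 K; PV = const ⇒ V₂ = 3.18 L, P₂ = 926 kPa.

926 kPa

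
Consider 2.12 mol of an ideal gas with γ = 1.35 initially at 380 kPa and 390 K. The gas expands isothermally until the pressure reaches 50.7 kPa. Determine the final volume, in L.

V₁ = nRT₁/P₁ = 2.12×8.314×390/380 = 18.1 L.
Isothermal: T stays 390 K; PV = const ⇒ V₂ = 136 L, P₂ = 50.7 kPa.

136 L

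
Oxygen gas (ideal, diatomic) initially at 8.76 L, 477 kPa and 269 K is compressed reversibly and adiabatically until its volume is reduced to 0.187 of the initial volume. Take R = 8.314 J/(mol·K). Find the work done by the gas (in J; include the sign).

-9980 J

n = P₁V₁/(RT₁) = 477×8.76/(8.314×269) = 1.87 mol.
Adiabatic: TV^(γ−1) = const ⇒ T₂ = 269×(5.35)^0.400 = 526 K; PV^γ = const ⇒ P₂ = 4990 kPa.
ΔU = nCvΔT = 1.87×20.8×(526−269) = 9980 J.
Q = 0 for an adiabatic process, so W = −ΔU = -9980 J.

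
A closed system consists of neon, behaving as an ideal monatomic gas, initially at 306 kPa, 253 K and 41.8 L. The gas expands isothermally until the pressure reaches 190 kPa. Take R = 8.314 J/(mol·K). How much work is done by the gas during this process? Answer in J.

6100 J

n = P₁V₁/(RT₁) = 306×41.8/(8.314×253) = 6.08 mol.
Isothermal: T stays 253 K; PV = const ⇒ V₂ = 67.3 L, P₂ = 190 kPa.
W = nRT ln(V₂/V₁) = 6.08×8.314×253×ln(1.61) = 6100 J.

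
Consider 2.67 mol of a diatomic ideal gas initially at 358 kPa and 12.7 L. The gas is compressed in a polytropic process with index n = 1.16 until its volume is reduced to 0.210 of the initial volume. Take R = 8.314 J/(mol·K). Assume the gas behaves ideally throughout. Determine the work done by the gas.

-8060 J

T₁ = P₁V₁/(nR) = 358×12.7/(2.67×8.314) = 205 K.
Polytropic n=1.16: T₂ = T₁(V₁/V₂)^(n−1) = 205×(4.76)^0.16 = 263 K; P₂ = P₁(V₁/V₂)^n = 2190 kPa.
W = (P₁V₁−P₂V₂)/(n−1) = (358×12.7−2190×2.67)/0.16 = -8060 J.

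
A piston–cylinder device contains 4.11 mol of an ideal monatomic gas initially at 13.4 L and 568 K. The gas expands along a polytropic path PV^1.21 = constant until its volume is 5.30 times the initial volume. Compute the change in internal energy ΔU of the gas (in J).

-8600 J

P₁ = nRT₁/V₁ = 4.11×8.314×568/13.4 = 1450 kPa.
Polytropic n=1.21: T₂ = T₁(V₁/V₂)^(n−1) = 568×(0.189)^0.21 = 400 K; P₂ = P₁(V₁/V₂)^n = 193 kPa.
For an ideal gas ΔU = nCvΔT with Cv = (3/2)R = 12.5 J/(mol·K).
ΔU = 4.11×12.5×(400−568) = -8600 J.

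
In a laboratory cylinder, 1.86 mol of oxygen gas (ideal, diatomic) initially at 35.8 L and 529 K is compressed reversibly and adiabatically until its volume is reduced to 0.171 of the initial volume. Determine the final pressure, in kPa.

P₁ = nRT₁/V₁ = 1.86×8.314×529/35.8 = 229 kPa.
Adiabatic: TV^(γ−1) = const ⇒ T₂ = 529×(5.85)^0.400 = 1070 K; PV^γ = const ⇒ P₂ = 2710 kPa.

2710 kPa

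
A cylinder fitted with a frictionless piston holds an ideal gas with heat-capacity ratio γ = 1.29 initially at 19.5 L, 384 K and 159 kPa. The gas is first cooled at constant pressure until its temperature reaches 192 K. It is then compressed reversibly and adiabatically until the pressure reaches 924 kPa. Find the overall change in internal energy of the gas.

n = P₁V₁/(RT₁) = 159×19.5/(8.314×384) = 0.971 mol.
Step 1 — Isobaric: P stays 159 kPa; V/T = const ⇒ T₂ = 192 K, V₂ = 9.75 L.
W = PΔV = 159×(9.75−19.5) kPa·L = -1550 J.
ΔU = nCvΔT = 0.971×28.7×(192−384) = -5350 J.
Q = ΔU + W = nCpΔT = -6900 J.
State after step 1: P = 159 kPa, V = 9.75 L, T = 192 K.
Step 2 — Adiabatic: T₂/T₁ = (P₂/P₁)^((γ−1)/γ) ⇒ T₂ = 192×(5.81)^0.225 = 285 K; V₂ = 2.49 L.
ΔU = nCvΔT = 0.971×28.7×(285−192) = 2590 J.
Q = 0 for an adiabatic process, so W = −ΔU = -2590 J.
Net over both steps: W = -4140 J, Q = -6900 J, ΔU = -2750 J.

-2750 J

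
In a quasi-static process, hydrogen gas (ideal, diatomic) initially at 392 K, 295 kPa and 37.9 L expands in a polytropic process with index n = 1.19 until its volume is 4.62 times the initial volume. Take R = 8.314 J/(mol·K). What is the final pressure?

Polytropic n=1.19: T₂ = T₁(V₁/V₂)^(n−1) = 392×(0.216)^0.19 = 293 K; P₂ = P₁(V₁/V₂)^n = 47.7 kPa.

47.7 kPa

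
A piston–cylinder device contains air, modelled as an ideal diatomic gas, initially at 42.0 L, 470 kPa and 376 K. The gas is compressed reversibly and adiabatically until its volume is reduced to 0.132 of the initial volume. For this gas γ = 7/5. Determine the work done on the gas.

61600 J

n = P₁V₁/(RT₁) = 470×42.0/(8.314×376) = 6.31 mol.
Adiabatic: TV^(γ−1) = const ⇒ T₂ = 376×(7.58)^0.400 = 845 K; PV^γ = const ⇒ P₂ = 8000 kPa.
ΔU = nCvΔT = 6.31×20.8×(845−376) = 61600 J.
Q = 0 for an adiabatic process, so W = −ΔU = -61600 J.
Work done on the gas = −W_by = 61600 J.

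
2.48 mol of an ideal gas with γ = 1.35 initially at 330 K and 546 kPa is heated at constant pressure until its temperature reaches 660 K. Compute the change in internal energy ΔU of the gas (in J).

V₁ = nRT₁/P₁ = 2.48×8.314×330/546 = 12.5 L.
Isobaric: P stays 546 kPa; V/T = const ⇒ T₂ = 660 K, V₂ = 24.9 L.
For an ideal gas ΔU = nCvΔT with Cv = R/(γ−1) = 23.8 J/(mol·K).
ΔU = 2.48×23.8×(660−330) = 19400 J.

19400 J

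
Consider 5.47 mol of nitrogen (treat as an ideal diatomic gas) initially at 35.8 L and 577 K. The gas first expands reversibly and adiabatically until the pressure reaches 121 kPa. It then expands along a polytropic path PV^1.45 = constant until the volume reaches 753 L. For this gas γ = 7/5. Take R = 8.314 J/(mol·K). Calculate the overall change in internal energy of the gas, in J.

-47800 J

P₁ = nRT₁/V₁ = 5.47×8.314×577/35.8 = 733 kPa.
Step 1 — Adiabatic: T₂/T₁ = (P₂/P₁)^((γ−1)/γ) ⇒ T₂ = 577×(0.165)^0.286 = 345 K; V₂ = 130 L.
ΔU = nCvΔT = 5.47×20.8×(345−577) = -26400 J.
Q = 0 for an adiabatic process, so W = −ΔU = 26400 J.
State after step 1: P = 121 kPa, V = 130 L, T = 345 K.
Step 2 — Polytropic n=1.45: T₂ = T₁(V₁/V₂)^(n−1) = 345×(0.172)^0.45 = 156 K; P₂ = P₁(V₁/V₂)^n = 9.44 kPa.
W = (P₁V₁−P₂V₂)/(n−1) = (121×130−9.44×753)/0.45 = 19100 J.
ΔU = nCvΔT = 5.47×20.8×(156−345) = -21400 J.
Q = ΔU + W = -2380 J.
Net over both steps: W = 45500 J, Q = -2380 J, ΔU = -47800 J.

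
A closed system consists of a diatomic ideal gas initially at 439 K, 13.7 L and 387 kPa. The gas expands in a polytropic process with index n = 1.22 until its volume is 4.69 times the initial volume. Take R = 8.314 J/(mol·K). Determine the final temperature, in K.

312 K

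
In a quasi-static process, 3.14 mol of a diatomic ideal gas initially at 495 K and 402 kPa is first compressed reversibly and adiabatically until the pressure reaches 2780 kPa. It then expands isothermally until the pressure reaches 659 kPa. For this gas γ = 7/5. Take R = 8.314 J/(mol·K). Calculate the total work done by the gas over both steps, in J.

8490 J

V₁ = nRT₁/P₁ = 3.14×8.314×495/402 = 32.1 L.
Step 1 — Adiabatic: T₂/T₁ = (P₂/P₁)^((γ−1)/γ) ⇒ T₂ = 495×(6.92)^0.286 = 860 K; V₂ = 8.08 L.
ΔU = nCvΔT = 3.14×20.8×(860−495) = 23800 J.
Q = 0 for an adiabatic process, so W = −ΔU = -23800 J.
State after step 1: P = 2780 kPa, V = 8.08 L, T = 860 K.
Step 2 — Isothermal: T stays 860 K; PV = const ⇒ V₂ = 34.1 L, P₂ = 659 kPa.
ΔU = 0 (ideal gas, T constant).
W = nRT ln(V₂/V₁) = 3.14×8.314×860×ln(4.22) = 32300 J.
Q = ΔU + W = 32300 J.
Net over both steps: W = 8490 J, Q = 32300 J, ΔU = 23800 J.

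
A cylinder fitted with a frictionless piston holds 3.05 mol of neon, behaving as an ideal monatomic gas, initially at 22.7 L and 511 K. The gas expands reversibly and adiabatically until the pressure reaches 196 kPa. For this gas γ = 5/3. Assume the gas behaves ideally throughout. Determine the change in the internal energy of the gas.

-6760 J

P₁ = nRT₁/V₁ = 3.05×8.314×511/22.7 = 571 kPa.
Adiabatic: T₂/T₁ = (P₂/P₁)^((γ−1)/γ) ⇒ T₂ = 511×(0.343)^0.400 = 333 K; V₂ = 43.1 L.
For an ideal gas ΔU = nCvΔT with Cv = (3/2)R = 12.5 J/(mol·K).
ΔU = 3.05×12.5×(333−511) = -6760 J.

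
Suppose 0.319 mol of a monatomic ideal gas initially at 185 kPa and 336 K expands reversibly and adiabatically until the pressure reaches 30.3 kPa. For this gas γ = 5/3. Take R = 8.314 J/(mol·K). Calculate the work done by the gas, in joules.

V₁ = nRT₁/P₁ = 0.319×8.314×336/185 = 4.82 L.
Adiabatic: T₂/T₁ = (P₂/P₁)^((γ−1)/γ) ⇒ T₂ = 336×(0.164)^0.400 = 163 K; V₂ = 14.3 L.
ΔU = nCvΔT = 0.319×12.5×(163−336) = -688 J.
Q = 0 for an adiabatic process, so W = −ΔU = 688 J.

688 J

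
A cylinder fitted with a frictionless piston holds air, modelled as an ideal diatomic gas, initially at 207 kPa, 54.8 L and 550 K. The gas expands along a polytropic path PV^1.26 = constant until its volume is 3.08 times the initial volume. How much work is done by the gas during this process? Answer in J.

11100 J

n = P₁V₁/(RT₁) = 207×54.8/(8.314×550) = 2.48 mol.
Polytropic n=1.26: T₂ = T₁(V₁/V₂)^(n−1) = 550×(0.325)^0.26 = 411 K; P₂ = P₁(V₁/V₂)^n = 50.2 kPa.
W = (P₁V₁−P₂V₂)/(n−1) = (207×54.8−50.2×169)/0.26 = 11100 J.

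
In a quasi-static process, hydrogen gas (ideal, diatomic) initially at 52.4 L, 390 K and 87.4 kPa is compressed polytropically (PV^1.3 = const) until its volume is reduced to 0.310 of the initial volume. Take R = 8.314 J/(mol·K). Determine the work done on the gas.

6430 J

n = P₁V₁/(RT₁) = 87.4×52.4/(8.314×390) = 1.41 mol.
Polytropic n=1.3: T₂ = T₁(V₁/V₂)^(n−1) = 390×(3.23)^0.30 = 554 K; P₂ = P₁(V₁/V₂)^n = 401 kPa.
W = (P₁V₁−P₂V₂)/(n−1) = (87.4×52.4−401×16.2)/0.30 = -6430 J.
Work done on the gas = −W_by = 6430 J.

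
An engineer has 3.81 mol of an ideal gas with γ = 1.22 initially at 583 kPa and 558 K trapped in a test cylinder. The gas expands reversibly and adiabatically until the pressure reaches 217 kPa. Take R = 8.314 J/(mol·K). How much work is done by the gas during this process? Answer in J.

V₁ = nRT₁/P₁ = 3.81×8.314×558/583 = 30.3 L.
Adiabatic: T₂/T₁ = (P₂/P₁)^((γ−1)/γ) ⇒ T₂ = 558×(0.372)^0.180 = 467 K; V₂ = 68.2 L.
ΔU = nCvΔT = 3.81×37.8×(467−558) = -13100 J.
Q = 0 for an adiabatic process, so W = −ΔU = 13100 J.

13100 J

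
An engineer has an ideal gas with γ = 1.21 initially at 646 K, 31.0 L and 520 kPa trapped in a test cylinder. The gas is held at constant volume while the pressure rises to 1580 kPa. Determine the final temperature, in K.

1960 K

Isochoric: V stays 31.0 L; P/T = const ⇒ T₂ = 1960 K, P₂ = 1580 kPa.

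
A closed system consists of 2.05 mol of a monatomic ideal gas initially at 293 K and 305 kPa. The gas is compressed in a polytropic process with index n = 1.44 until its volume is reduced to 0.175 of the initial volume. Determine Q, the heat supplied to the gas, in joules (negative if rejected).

V₁ = nRT₁/P₁ = 2.05×8.314×293/305 = 16.4 L.
Polytropic n=1.44: T₂ = T₁(V₁/V₂)^(n−1) = 293×(5.71)^0.44 = 631 K; P₂ = P₁(V₁/V₂)^n = 3750 kPa.
W = (P₁V₁−P₂V₂)/(n−1) = (305×16.4−3750×2.87)/0.44 = -13100 J.
ΔU = nCvΔT = 2.05×12.5×(631−293) = 8640 J.
Q = ΔU + W = -4450 J.

-4450 J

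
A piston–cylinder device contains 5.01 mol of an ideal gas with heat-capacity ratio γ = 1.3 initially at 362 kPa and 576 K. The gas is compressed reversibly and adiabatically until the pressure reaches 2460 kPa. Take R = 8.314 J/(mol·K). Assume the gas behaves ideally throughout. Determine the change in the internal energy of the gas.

44500 J

V₁ = nRT₁/P₁ = 5.01×8.314×576/362 = 66.3 L.
Adiabatic: T₂/T₁ = (P₂/P₁)^((γ−1)/γ) ⇒ T₂ = 576×(6.80)^0.231 = 896 K; V₂ = 15.2 L.
For an ideal gas ΔU = nCvΔT with Cv = R/(γ−1) = 27.7 J/(mol·K).
ΔU = 5.01×27.7×(896−576) = 44500 J.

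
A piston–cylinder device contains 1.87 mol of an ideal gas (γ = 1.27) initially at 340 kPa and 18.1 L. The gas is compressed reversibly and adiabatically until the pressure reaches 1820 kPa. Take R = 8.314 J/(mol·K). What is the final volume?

T₁ = P₁V₁/(nR) = 340×18.1/(1.87×8.314) = 396 K.
Adiabatic: T₂/T₁ = (P₂/P₁)^((γ−1)/γ) ⇒ T₂ = 396×(5.35)^0.213 = 565 K; V₂ = 4.83 L.

4.83 L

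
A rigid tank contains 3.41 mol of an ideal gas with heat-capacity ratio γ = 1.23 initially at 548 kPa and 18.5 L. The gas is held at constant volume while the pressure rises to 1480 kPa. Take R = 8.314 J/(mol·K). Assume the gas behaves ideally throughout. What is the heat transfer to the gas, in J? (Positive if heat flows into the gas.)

75000 J

T₁ = P₁V₁/(nR) = 548×18.5/(3.41×8.314) = 358 K.
Isochoric: V stays 18.5 L; P/T = const ⇒ T₂ = 966 K, P₂ = 1480 kPa.
W = 0 (no volume change).
ΔU = nCvΔT = 3.41×36.1×(966−358) = 75000 J.
Q = ΔU = 75000 J.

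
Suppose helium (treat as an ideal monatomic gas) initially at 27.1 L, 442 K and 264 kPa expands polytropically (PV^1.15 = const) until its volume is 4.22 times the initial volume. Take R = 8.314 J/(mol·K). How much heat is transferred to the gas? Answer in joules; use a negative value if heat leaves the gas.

n = P₁V₁/(RT₁) = 264×27.1/(8.314×442) = 1.95 mol.
Polytropic n=1.15: T₂ = T₁(V₁/V₂)^(n−1) = 442×(0.237)^0.15 = 356 K; P₂ = P₁(V₁/V₂)^n = 50.4 kPa.
W = (P₁V₁−P₂V₂)/(n−1) = (264×27.1−50.4×114)/0.15 = 9260 J.
ΔU = nCvΔT = 1.95×12.5×(356−442) = -2080 J.
Q = ΔU + W = 7180 J.

7180 J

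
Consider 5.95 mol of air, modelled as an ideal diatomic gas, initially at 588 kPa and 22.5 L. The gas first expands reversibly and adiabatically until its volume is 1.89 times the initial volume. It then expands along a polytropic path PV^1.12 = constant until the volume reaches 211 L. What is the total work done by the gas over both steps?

22400 J

T₁ = P₁V₁/(nR) = 588×22.5/(5.95×8.314) = 267 K.
Step 1 — Adiabatic: TV^(γ−1) = const ⇒ T₂ = 267×(0.529)^0.400 = 207 K; PV^γ = const ⇒ P₂ = 241 kPa.
ΔU = nCvΔT = 5.95×20.8×(207−267) = -7440 J.
Q = 0 for an adiabatic process, so W = −ΔU = 7440 J.
State after step 1: P = 241 kPa, V = 42.5 L, T = 207 K.
Step 2 — Polytropic n=1.12: T₂ = T₁(V₁/V₂)^(n−1) = 207×(0.202)^0.12 = 171 K; P₂ = P₁(V₁/V₂)^n = 40.1 kPa.
W = (P₁V₁−P₂V₂)/(n−1) = (241×42.5−40.1×211)/0.12 = 14900 J.
ΔU = nCvΔT = 5.95×20.8×(171−207) = -4480 J.
Q = ΔU + W = 10500 J.
Net over both steps: W = 22400 J, Q = 10500 J, ΔU = -11900 J.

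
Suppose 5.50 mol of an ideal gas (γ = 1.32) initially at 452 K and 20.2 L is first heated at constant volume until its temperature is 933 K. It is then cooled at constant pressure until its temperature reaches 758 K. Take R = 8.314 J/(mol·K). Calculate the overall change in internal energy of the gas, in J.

43700 J

P₁ = nRT₁/V₁ = 5.50×8.314×452/20.2 = 1020 kPa.
Step 1 — Isochoric: V stays 20.2 L; P/T = const ⇒ T₂ = 933 K, P₂ = 2110 kPa.
W = 0 (no volume change).
ΔU = nCvΔT = 5.50×26.0×(933−452) = 68700 J.
Q = ΔU = 68700 J.
State after step 1: P = 2110 kPa, V = 20.2 L, T = 933 K.
Step 2 — Isobaric: P stays 2110 kPa; V/T = const ⇒ T₂ = 758 K, V₂ = 16.4 L.
W = PΔV = 2110×(16.4−20.2) kPa·L = -8000 J.
ΔU = nCvΔT = 5.50×26.0×(758−933) = -25000 J.
Q = ΔU + W = nCpΔT = -33000 J.
Net over both steps: W = -8000 J, Q = 35700 J, ΔU = 43700 J.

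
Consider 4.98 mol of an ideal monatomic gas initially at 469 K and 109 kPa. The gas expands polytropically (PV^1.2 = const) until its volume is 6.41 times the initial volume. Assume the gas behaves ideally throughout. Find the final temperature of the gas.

323 K

V₁ = nRT₁/P₁ = 4.98×8.314×469/109 = 178 L.
Polytropic n=1.2: T₂ = T₁(V₁/V₂)^(n−1) = 469×(0.156)^0.20 = 323 K; P₂ = P₁(V₁/V₂)^n = 11.7 kPa.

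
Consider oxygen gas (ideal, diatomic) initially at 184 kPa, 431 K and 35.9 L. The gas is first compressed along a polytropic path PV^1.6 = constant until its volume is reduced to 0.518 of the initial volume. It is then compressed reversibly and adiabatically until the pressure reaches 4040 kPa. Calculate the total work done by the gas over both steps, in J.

n = P₁V₁/(RT₁) = 184×35.9/(8.314×431) = 1.84 mol.
Step 1 — Polytropic n=1.6: T₂ = T₁(V₁/V₂)^(n−1) = 431×(1.93)^0.60 = 640 K; P₂ = P₁(V₁/V₂)^n = 527 kPa.
W = (P₁V₁−P₂V₂)/(n−1) = (184×35.9−527×18.6)/0.60 = -5330 J.
ΔU = nCvΔT = 1.84×20.8×(640−431) = 7990 J.
Q = ΔU + W = 2660 J.
State after step 1: P = 527 kPa, V = 18.6 L, T = 640 K.
Step 2 — Adiabatic: T₂/T₁ = (P₂/P₁)^((γ−1)/γ) ⇒ T₂ = 640×(7.66)^0.286 = 1140 K; V₂ = 4.34 L.
ΔU = nCvΔT = 1.84×20.8×(1140−640) = 19300 J.
Q = 0 for an adiabatic process, so W = −ΔU = -19300 J.
Net over both steps: W = -24700 J, Q = 2660 J, ΔU = 27300 J.

-24700 J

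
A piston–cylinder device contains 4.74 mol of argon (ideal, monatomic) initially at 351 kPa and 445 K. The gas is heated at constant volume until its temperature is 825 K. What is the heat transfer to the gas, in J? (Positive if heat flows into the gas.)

22500 J

V₁ = nRT₁/P₁ = 4.74×8.314×445/351 = 50.0 L.
Isochoric: V stays 50.0 L; P/T = const ⇒ T₂ = 825 K, P₂ = 651 kPa.
W = 0 (no volume change).
ΔU = nCvΔT = 4.74×12.5×(825−445) = 22500 J.
Q = ΔU = 22500 J.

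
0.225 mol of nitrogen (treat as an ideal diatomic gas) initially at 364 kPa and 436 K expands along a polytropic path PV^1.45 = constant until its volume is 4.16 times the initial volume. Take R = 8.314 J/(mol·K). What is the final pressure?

46.1 kPa

V₁ = nRT₁/P₁ = 0.225×8.314×436/364 = 2.24 L.
Polytropic n=1.45: T₂ = T₁(V₁/V₂)^(n−1) = 436×(0.240)^0.45 = 230 K; P₂ = P₁(V₁/V₂)^n = 46.1 kPa.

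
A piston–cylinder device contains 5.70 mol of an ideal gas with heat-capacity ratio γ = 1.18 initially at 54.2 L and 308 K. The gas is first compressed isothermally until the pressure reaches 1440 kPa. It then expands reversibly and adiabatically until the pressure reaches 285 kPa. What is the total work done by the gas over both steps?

P₁ = nRT₁/V₁ = 5.70×8.314×308/54.2 = 269 kPa.
Step 1 — Isothermal: T stays 308 K; PV = const ⇒ V₂ = 10.1 L, P₂ = 1440 kPa.
ΔU = 0 (ideal gas, T constant).
W = nRT ln(V₂/V₁) = 5.70×8.314×308×ln(0.187) = -24500 J.
Q = ΔU + W = -24500 J.
State after step 1: P = 1440 kPa, V = 10.1 L, T = 308 K.
Step 2 — Adiabatic: T₂/T₁ = (P₂/P₁)^((γ−1)/γ) ⇒ T₂ = 308×(0.198)^0.153 = 241 K; V₂ = 40.0 L.
ΔU = nCvΔT = 5.70×46.2×(241−308) = -17800 J.
Q = 0 for an adiabatic process, so W = −ΔU = 17800 J.
Net over both steps: W = -6720 J, Q = -24500 J, ΔU = -17800 J.

-6720 J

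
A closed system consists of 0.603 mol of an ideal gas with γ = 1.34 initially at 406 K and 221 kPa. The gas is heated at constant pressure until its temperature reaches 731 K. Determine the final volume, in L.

V₁ = nRT₁/P₁ = 0.603×8.314×406/221 = 9.21 L.
Isobaric: P stays 221 kPa; V/T = const ⇒ T₂ = 731 K, V₂ = 16.6 L.

16.6 L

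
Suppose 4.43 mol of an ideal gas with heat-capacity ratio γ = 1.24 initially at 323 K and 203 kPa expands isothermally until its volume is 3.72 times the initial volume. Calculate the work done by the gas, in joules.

15600 J

V₁ = nRT₁/P₁ = 4.43×8.314×323/203 = 58.6 L.
Isothermal: T stays 323 K; PV = const ⇒ V₂ = 218 L, P₂ = 54.6 kPa.
W = nRT ln(V₂/V₁) = 4.43×8.314×323×ln(3.72) = 15600 J.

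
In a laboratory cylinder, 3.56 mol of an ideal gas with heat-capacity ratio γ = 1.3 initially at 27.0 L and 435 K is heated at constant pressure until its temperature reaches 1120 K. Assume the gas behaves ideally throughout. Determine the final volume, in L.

69.5 L

P₁ = nRT₁/V₁ = 3.56×8.314×435/27.0 = 477 kPa.
Isobaric: P stays 477 kPa; V/T = const ⇒ T₂ = 1120 K, V₂ = 69.5 L.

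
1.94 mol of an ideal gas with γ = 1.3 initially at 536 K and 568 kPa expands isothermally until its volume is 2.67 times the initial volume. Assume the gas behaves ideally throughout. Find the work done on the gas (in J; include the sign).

-8490 J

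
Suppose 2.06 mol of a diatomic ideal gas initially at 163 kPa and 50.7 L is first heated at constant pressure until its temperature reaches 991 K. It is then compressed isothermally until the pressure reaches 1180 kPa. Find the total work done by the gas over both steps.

-24900 J

T₁ = P₁V₁/(nR) = 163×50.7/(2.06×8.314) = 483 K.
Step 1 — Isobaric: P stays 163 kPa; V/T = const ⇒ T₂ = 991 K, V₂ = 104 L.
W = PΔV = 163×(104−50.7) kPa·L = 8710 J.
ΔU = nCvΔT = 2.06×20.8×(991−483) = 21800 J.
Q = ΔU + W = nCpΔT = 30500 J.
State after step 1: P = 163 kPa, V = 104 L, T = 991 K.
Step 2 — Isothermal: T stays 991 K; PV = const ⇒ V₂ = 14.4 L, P₂ = 1180 kPa.
ΔU = 0 (ideal gas, T constant).
W = nRT ln(V₂/V₁) = 2.06×8.314×991×ln(0.138) = -33600 J.
Q = ΔU + W = -33600 J.
Net over both steps: W = -24900 J, Q = -3120 J, ΔU = 21800 J.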